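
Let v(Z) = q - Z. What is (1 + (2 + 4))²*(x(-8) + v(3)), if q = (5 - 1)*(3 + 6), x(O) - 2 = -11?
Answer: 1176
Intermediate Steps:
x(O) = -9 (x(O) = 2 - 11 = -9)
q = 36 (q = 4*9 = 36)
v(Z) = 36 - Z
(1 + (2 + 4))²*(x(-8) + v(3)) = (1 + (2 + 4))²*(-9 + (36 - 1*3)) = (1 + 6)²*(-9 + (36 - 3)) = 7²*(-9 + 33) = 49*24 = 1176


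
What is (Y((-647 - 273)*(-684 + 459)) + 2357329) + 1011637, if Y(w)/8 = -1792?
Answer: 3354630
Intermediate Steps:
Y(w) = -14336 (Y(w) = 8*(-1792) = -14336)
(Y((-647 - 273)*(-684 + 459)) + 2357329) + 1011637 = (-14336 + 2357329) + 1011637 = 2342993 + 1011637 = 3354630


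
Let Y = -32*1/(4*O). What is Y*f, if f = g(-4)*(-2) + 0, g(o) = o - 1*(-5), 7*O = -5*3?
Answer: -112/15 ≈ -7.4667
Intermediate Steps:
O = -15/7 (O = (-5*3)/7 = (⅐)*(-15) = -15/7 ≈ -2.1429)
g(o) = 5 + o (g(o) = o + 5 = 5 + o)
Y = 56/15 (Y = -32/(4*(-15/7)) = -32/(-60/7) = -32*(-7/60) = 56/15 ≈ 3.7333)
f = -2 (f = (5 - 4)*(-2) + 0 = 1*(-2) + 0 = -2 + 0 = -2)
Y*f = (56/15)*(-2) = -112/15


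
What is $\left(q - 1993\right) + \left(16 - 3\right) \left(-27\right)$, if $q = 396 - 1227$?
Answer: $-3175$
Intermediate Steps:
$q = -831$ ($q = 396 - 1227 = -831$)
$\left(q - 1993\right) + \left(16 - 3\right) \left(-27\right) = \left(-831 - 1993\right) + \left(16 - 3\right) \left(-27\right) = -2824 + 13 \left(-27\right) = -2824 - 351 = -3175$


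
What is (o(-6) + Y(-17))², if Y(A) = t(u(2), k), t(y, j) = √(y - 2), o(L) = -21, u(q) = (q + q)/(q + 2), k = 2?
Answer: (21 - I)² ≈ 440.0 - 42.0*I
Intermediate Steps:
u(q) = 2*q/(2 + q) (u(q) = (2*q)/(2 + q) = 2*q/(2 + q))
t(y, j) = √(-2 + y)
Y(A) = I (Y(A) = √(-2 + 2*2/(2 + 2)) = √(-2 + 2*2/4) = √(-2 + 2*2*(¼)) = √(-2 + 1) = √(-1) = I)
(o(-6) + Y(-17))² = (-21 + I)²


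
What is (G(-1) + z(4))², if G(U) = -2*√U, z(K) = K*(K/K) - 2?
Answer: -8*I ≈ -8.0*I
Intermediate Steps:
z(K) = -2 + K (z(K) = K*1 - 2 = K - 2 = -2 + K)
(G(-1) + z(4))² = (-2*I + (-2 + 4))² = (-2*I + 2)² = (2 - 2*I)²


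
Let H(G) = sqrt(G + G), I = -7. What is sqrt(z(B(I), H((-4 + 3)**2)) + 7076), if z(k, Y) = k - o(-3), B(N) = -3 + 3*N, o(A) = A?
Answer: sqrt(7055) ≈ 83.994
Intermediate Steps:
H(G) = sqrt(2)*sqrt(G) (H(G) = sqrt(2*G) = sqrt(2)*sqrt(G))
z(k, Y) = 3 + k (z(k, Y) = k - 1*(-3) = k + 3 = 3 + k)
sqrt(z(B(I), H((-4 + 3)**2)) + 7076) = sqrt((3 + (-3 + 3*(-7))) + 7076) = sqrt((3 + (-3 - 21)) + 7076) = sqrt((3 - 24) + 7076) = sqrt(-21 + 7076) = sqrt(7055)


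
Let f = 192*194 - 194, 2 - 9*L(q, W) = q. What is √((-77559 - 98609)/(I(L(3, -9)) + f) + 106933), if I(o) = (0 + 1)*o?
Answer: 29*√14139988435405/333485 ≈ 327.00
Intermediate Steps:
L(q, W) = 2/9 - q/9
I(o) = o (I(o) = 1*o = o)
f = 37054 (f = 37248 - 194 = 37054)
√((-77559 - 98609)/(I(L(3, -9)) + f) + 106933) = √((-77559 - 98609)/((2/9 - ⅑*3) + 37054) + 106933) = √(-176168/((2/9 - ⅓) + 37054) + 106933) = √(-176168/(-⅑ + 37054) + 106933) = √(-176168/333485/9 + 106933) = √(-176168*9/333485 + 106933) = √(-1585512/333485 + 106933) = √(35658965993/333485) = 29*√14139988435405/333485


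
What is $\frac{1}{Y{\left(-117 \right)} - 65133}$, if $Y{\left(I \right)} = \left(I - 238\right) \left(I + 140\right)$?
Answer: $- \frac{1}{73298} \approx -1.3643 \cdot 10^{-5}$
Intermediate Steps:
$Y{\left(I \right)} = \left(-238 + I\right) \left(140 + I\right)$
$\frac{1}{Y{\left(-117 \right)} - 65133} = \frac{1}{\left(-33320 + \left(-117\right)^{2} - -11466\right) - 65133} = \frac{1}{\left(-33320 + 13689 + 11466\right) - 65133} = \frac{1}{-8165 - 65133} = \frac{1}{-73298} = - \frac{1}{73298}$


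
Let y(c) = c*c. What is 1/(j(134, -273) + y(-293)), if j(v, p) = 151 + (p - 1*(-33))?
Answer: 1/85760 ≈ 1.1660e-5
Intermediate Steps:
j(v, p) = 184 + p (j(v, p) = 151 + (p + 33) = 151 + (33 + p) = 184 + p)
y(c) = c²
1/(j(134, -273) + y(-293)) = 1/((184 - 273) + (-293)²) = 1/(-89 + 85849) = 1/85760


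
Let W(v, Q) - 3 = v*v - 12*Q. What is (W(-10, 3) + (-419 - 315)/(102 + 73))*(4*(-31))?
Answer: -1362884/175 ≈ -7787.9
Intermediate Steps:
W(v, Q) = 3 + v**2 - 12*Q (W(v, Q) = 3 + (v*v - 12*Q) = 3 + (v**2 - 12*Q) = 3 + v**2 - 12*Q)
(W(-10, 3) + (-419 - 315)/(102 + 73))*(4*(-31)) = ((3 + (-10)**2 - 12*3) + (-419 - 315)/(102 + 73))*(4*(-31)) = ((3 + 100 - 36) - 734/175)*(-124) = (67 - 734*1/175)*(-124) = (67 - 734/175)*(-124) = (10991/175)*(-124) = -1362884/175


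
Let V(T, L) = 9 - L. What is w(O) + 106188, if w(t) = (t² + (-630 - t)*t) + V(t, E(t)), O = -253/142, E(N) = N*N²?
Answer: 307302729973/2863288 ≈ 1.0733e+5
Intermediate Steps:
E(N) = N³
O = -253/142 (O = -253*1/142 = -253/142 ≈ -1.7817)
w(t) = 9 + t² - t³ + t*(-630 - t) (w(t) = (t² + (-630 - t)*t) + (9 - t³) = (t² + t*(-630 - t)) + (9 - t³) = 9 + t² - t³ + t*(-630 - t))
w(O) + 106188 = (9 - (-253/142)³ - 630*(-253/142)) + 106188 = (9 - 1*(-16194277/2863288) + 79695/71) + 106188 = (9 + 16194277/2863288 + 79695/71) + 106188 = 3255903829/2863288 + 106188 = 307302729973/2863288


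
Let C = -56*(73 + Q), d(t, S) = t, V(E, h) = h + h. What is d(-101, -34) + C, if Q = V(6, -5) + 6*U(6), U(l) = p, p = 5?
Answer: -5309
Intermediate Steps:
U(l) = 5
V(E, h) = 2*h
Q = 20 (Q = 2*(-5) + 6*5 = -10 + 30 = 20)
C = -5208 (C = -56*(73 + 20) = -56*93 = -5208)
d(-101, -34) + C = -101 - 5208 = -5309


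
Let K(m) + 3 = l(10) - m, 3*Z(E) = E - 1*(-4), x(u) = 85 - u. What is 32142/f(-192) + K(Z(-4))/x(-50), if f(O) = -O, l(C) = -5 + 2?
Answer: 241001/1440 ≈ 167.36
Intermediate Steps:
l(C) = -3
Z(E) = 4/3 + E/3 (Z(E) = (E - 1*(-4))/3 = (E + 4)/3 = (4 + E)/3 = 4/3 + E/3)
K(m) = -6 - m (K(m) = -3 + (-3 - m) = -6 - m)
32142/f(-192) + K(Z(-4))/x(-50) = 32142/((-1*(-192))) + (-6 - (4/3 + (1/3)*(-4)))/(85 - 1*(-50)) = 32142/192 + (-6 - (4/3 - 4/3))/(85 + 50) = 32142*(1/192) + (-6 - 1*0)/135 = 5357/32 + (-6 + 0)*(1/135) = 5357/32 - 6*1/135 = 5357/32 - 2/45 = 241001/1440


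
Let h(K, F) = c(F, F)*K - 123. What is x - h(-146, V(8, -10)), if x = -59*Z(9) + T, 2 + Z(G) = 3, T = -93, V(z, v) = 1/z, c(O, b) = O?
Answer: -43/4 ≈ -10.750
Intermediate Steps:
Z(G) = 1 (Z(G) = -2 + 3 = 1)
h(K, F) = -123 + F*K (h(K, F) = F*K - 123 = -123 + F*K)
x = -152 (x = -59*1 - 93 = -59 - 93 = -152)
x - h(-146, V(8, -10)) = -152 - (-123 - 146/8) = -152 - (-123 + (1/8)*(-146)) = -152 - (-123 - 73/4) = -152 - 1*(-565/4) = -152 + 565/4 = -43/4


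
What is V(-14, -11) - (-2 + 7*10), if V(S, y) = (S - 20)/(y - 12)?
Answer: -1530/23 ≈ -66.522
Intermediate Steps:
V(S, y) = (-20 + S)/(-12 + y)
V(-14, -11) - (-2 + 7*10) = (-20 - 14)/(-12 - 11) - (-2 + 7*10) = -34/(-23) - (-2 + 70) = -1/23*(-34) - 1*68 = 34/23 - 68 = -1530/23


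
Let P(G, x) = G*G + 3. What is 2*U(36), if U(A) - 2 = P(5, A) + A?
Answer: 132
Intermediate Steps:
P(G, x) = 3 + G² (P(G, x) = G² + 3 = 3 + G²)
U(A) = 30 + A (U(A) = 2 + ((3 + 5²) + A) = 2 + ((3 + 25) + A) = 2 + (28 + A) = 30 + A)
2*U(36) = 2*(30 + 36) = 2*66 = 132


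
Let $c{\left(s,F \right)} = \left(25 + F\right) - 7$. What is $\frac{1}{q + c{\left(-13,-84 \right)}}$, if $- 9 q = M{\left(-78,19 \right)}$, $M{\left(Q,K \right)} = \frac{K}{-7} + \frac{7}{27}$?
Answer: $- \frac{1701}{111802} \approx -0.015214$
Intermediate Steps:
$c{\left(s,F \right)} = 18 + F$
$M{\left(Q,K \right)} = \frac{7}{27} - \frac{K}{7}$ ($M{\left(Q,K \right)} = K \left(- \frac{1}{7}\right) + 7 \cdot \frac{1}{27} = - \frac{K}{7} + \frac{7}{27} = \frac{7}{27} - \frac{K}{7}$)
$q = \frac{464}{1701}$ ($q = - \frac{\frac{7}{27} - \frac{19}{7}}{9} = \left(- \frac{1}{9}\right) \left(- \frac{464}{189}\right) = \frac{464}{1701} \approx 0.27278$)
$\frac{1}{q + c{\left(-13,-84 \right)}} = \frac{1}{\frac{464}{1701} + \left(18 - 84\right)} = \frac{1}{\frac{464}{1701} - 66} = \frac{1}{- \frac{111802}{1701}} = - \frac{1701}{111802}$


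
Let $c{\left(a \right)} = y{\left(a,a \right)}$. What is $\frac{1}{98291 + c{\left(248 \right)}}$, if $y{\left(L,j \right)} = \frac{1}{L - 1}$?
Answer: $\frac{247}{24277878} \approx 1.0174 \cdot 10^{-5}$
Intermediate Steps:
$y{\left(L,j \right)} = \frac{1}{-1 + L}$
$c{\left(a \right)} = \frac{1}{-1 + a}$
$\frac{1}{98291 + c{\left(248 \right)}} = \frac{1}{98291 + \frac{1}{-1 + 248}} = \frac{1}{98291 + \frac{1}{247}} = \frac{1}{\frac{24277878}{247}} = \frac{247}{24277878}$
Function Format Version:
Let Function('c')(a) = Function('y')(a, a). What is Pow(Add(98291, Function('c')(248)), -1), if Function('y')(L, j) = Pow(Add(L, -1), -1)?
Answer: Rational(247, 24277878) ≈ 1.0174e-5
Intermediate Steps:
Function('y')(L, j) = Pow(Add(-1, L), -1)
Function('c')(a) = Pow(Add(-1, a), -1)
Pow(Add(98291, Function('c')(248)), -1) = Pow(Add(98291, Pow(Add(-1, 248), -1)), -1) = Pow(Add(98291, Pow(247, -1)), -1) = Pow(Add(98291, Rational(1, 247)), -1) = Pow(Rational(24277878, 247), -1) = Rational(247, 24277878)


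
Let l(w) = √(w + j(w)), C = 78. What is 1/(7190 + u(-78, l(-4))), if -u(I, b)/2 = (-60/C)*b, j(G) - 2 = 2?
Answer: 1/7190 ≈ 0.00013908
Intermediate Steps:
j(G) = 4 (j(G) = 2 + 2 = 4)
l(w) = √(4 + w) (l(w) = √(w + 4) = √(4 + w))
u(I, b) = 20*b/13 (u(I, b) = -2*(-60/78)*b = -2*(-60*1/78)*b = -(-20)*b/13 = 20*b/13)
1/(7190 + u(-78, l(-4))) = 1/(7190 + 20*√(4 - 4)/13) = 1/(7190 + 20*√0/13) = 1/(7190 + (20/13)*0) = 1/(7190 + 0) = 1/7190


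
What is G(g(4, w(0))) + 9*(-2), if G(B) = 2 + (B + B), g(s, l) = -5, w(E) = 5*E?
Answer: -26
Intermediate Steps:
G(B) = 2 + 2*B
G(g(4, w(0))) + 9*(-2) = (2 + 2*(-5)) + 9*(-2) = (2 - 10) - 18 = -8 - 18 = -26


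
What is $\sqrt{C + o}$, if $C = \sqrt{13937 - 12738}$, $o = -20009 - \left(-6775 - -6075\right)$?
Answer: $\sqrt{-19309 + \sqrt{1199}} \approx 138.83 i$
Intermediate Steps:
$o = -19309$ ($o = -20009 - \left(-6775 + 6075\right) = -20009 - -700 = -20009 + 700 = -19309$)
$C = \sqrt{1199} \approx 34.627$
$\sqrt{C + o} = \sqrt{\sqrt{1199} - 19309} = \sqrt{-19309 + \sqrt{1199}}$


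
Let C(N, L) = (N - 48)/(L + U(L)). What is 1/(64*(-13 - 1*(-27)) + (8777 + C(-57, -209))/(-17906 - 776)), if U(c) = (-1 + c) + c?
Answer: 11732296/10506625155 ≈ 0.0011167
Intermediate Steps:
U(c) = -1 + 2*c
C(N, L) = (-48 + N)/(-1 + 3*L) (C(N, L) = (N - 48)/(L + (-1 + 2*L)) = (-48 + N)/(-1 + 3*L))
1/(64*(-13 - 1*(-27)) + (8777 + C(-57, -209))/(-17906 - 776)) = 1/(64*(-13 - 1*(-27)) + (8777 + (-48 - 57)/(-1 + 3*(-209)))/(-17906 - 776)) = 1/(64*(-13 + 27) + (8777 - 105/(-1 - 627))/(-18682)) = 1/(64*14 + (8777 - 105/(-628))*(-1/18682)) = 1/(896 + (8777 - 1/628*(-105))*(-1/18682)) = 1/(896 + (8777 + 105/628)*(-1/18682)) = 1/(896 + (5512061/628)*(-1/18682)) = 1/(896 - 5512061/11732296) = 1/(10506625155/11732296) = 11732296/10506625155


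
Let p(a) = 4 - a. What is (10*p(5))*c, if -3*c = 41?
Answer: 410/3 ≈ 136.67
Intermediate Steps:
c = -41/3 (c = -⅓*41 = -41/3 ≈ -13.667)
(10*p(5))*c = (10*(4 - 1*5))*(-41/3) = (10*(4 - 5))*(-41/3) = (10*(-1))*(-41/3) = -10*(-41/3) = 410/3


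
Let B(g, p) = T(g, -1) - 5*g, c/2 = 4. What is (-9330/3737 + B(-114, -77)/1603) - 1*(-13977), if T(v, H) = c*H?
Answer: 83715118751/5990411 ≈ 13975.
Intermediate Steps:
c = 8 (c = 2*4 = 8)
T(v, H) = 8*H
B(g, p) = -8 - 5*g (B(g, p) = 8*(-1) - 5*g = -8 - 5*g)
(-9330/3737 + B(-114, -77)/1603) - 1*(-13977) = (-9330/3737 + (-8 - 5*(-114))/1603) - 1*(-13977) = (-9330*1/3737 + (-8 + 570)*(1/1603)) + 13977 = (-9330/3737 + 562*(1/1603)) + 13977 = (-9330/3737 + 562/1603) + 13977 = -12855796/5990411 + 13977 = 83715118751/5990411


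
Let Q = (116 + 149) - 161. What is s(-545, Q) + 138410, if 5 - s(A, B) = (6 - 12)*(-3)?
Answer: 138397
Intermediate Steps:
Q = 104 (Q = 265 - 161 = 104)
s(A, B) = -13 (s(A, B) = 5 - (6 - 12)*(-3) = 5 - (-6)*(-3) = 5 - 1*18 = 5 - 18 = -13)
s(-545, Q) + 138410 = -13 + 138410 = 138397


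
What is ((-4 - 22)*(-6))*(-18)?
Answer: -2808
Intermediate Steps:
((-4 - 22)*(-6))*(-18) = -26*(-6)*(-18) = 156*(-18) = -2808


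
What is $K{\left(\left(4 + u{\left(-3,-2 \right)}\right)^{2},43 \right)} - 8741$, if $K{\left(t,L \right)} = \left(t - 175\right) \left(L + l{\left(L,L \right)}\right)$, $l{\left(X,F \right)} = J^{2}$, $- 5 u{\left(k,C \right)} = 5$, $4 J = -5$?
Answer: $- \frac{129107}{8} \approx -16138.0$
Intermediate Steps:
$J = - \frac{5}{4}$ ($J = \frac{1}{4} \left(-5\right) = - \frac{5}{4} \approx -1.25$)
$u{\left(k,C \right)} = -1$ ($u{\left(k,C \right)} = \left(- \frac{1}{5}\right) 5 = -1$)
$l{\left(X,F \right)} = \frac{25}{16}$ ($l{\left(X,F \right)} = \left(- \frac{5}{4}\right)^{2} = \frac{25}{16}$)
$K{\left(t,L \right)} = \left(-175 + t\right) \left(\frac{25}{16} + L\right)$ ($K{\left(t,L \right)} = \left(t - 175\right) \left(L + \frac{25}{16}\right) = \left(-175 + t\right) \left(\frac{25}{16} + L\right)$)
$K{\left(\left(4 + u{\left(-3,-2 \right)}\right)^{2},43 \right)} - 8741 = \left(- \frac{4375}{16} - 7525 + \frac{25 \left(4 - 1\right)^{2}}{16} + 43 \left(4 - 1\right)^{2}\right) - 8741 = \left(- \frac{4375}{16} - 7525 + \frac{25 \cdot 3^{2}}{16} + 43 \cdot 3^{2}\right) - 8741 = \left(- \frac{4375}{16} - 7525 + \frac{25}{16} \cdot 9 + 43 \cdot 9\right) - 8741 = \left(- \frac{4375}{16} - 7525 + \frac{225}{16} + 387\right) - 8741 = - \frac{59179}{8} - 8741 = - \frac{129107}{8}$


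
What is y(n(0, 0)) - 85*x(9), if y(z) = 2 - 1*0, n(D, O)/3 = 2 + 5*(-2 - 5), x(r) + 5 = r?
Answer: -338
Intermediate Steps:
x(r) = -5 + r
n(D, O) = -99 (n(D, O) = 3*(2 + 5*(-2 - 5)) = 3*(2 + 5*(-7)) = 3*(2 - 35) = 3*(-33) = -99)
y(z) = 2 (y(z) = 2 + 0 = 2)
y(n(0, 0)) - 85*x(9) = 2 - 85*(-5 + 9) = 2 - 85*4 = 2 - 340 = -338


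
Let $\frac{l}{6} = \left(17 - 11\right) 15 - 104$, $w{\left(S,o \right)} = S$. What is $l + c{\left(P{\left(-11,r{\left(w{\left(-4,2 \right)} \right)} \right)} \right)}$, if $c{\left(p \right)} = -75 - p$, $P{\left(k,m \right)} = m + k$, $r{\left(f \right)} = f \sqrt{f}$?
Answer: $-148 + 8 i \approx -148.0 + 8.0 i$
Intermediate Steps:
$r{\left(f \right)} = f^{\frac{3}{2}}$
$P{\left(k,m \right)} = k + m$
$l = -84$ ($l = 6 \left(\left(17 - 11\right) 15 - 104\right) = 6 \left(6 \cdot 15 - 104\right) = 6 \left(90 - 104\right) = 6 \left(-14\right) = -84$)
$l + c{\left(P{\left(-11,r{\left(w{\left(-4,2 \right)} \right)} \right)} \right)} = -84 - \left(64 + \left(-4\right)^{\frac{3}{2}}\right) = -84 - \left(64 - 8 i\right) = -148 + 8 i$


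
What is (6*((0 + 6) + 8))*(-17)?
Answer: -1428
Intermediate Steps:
(6*((0 + 6) + 8))*(-17) = (6*(6 + 8))*(-17) = (6*14)*(-17) = 84*(-17) = -1428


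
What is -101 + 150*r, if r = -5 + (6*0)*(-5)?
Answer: -851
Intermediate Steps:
r = -5 (r = -5 + 0*(-5) = -5 + 0 = -5)
-101 + 150*r = -101 + 150*(-5) = -101 - 750 = -851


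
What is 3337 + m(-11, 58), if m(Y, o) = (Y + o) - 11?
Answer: 3373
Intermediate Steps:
m(Y, o) = -11 + Y + o
3337 + m(-11, 58) = 3337 + (-11 - 11 + 58) = 3337 + 36 = 3373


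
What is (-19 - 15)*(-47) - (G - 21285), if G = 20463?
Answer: 2420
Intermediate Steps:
(-19 - 15)*(-47) - (G - 21285) = (-19 - 15)*(-47) - (20463 - 21285) = -34*(-47) - 1*(-822) = 1598 + 822 = 2420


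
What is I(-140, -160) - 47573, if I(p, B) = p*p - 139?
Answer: -28112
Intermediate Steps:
I(p, B) = -139 + p² (I(p, B) = p² - 139 = -139 + p²)
I(-140, -160) - 47573 = (-139 + (-140)²) - 47573 = (-139 + 19600) - 47573 = 19461 - 47573 = -28112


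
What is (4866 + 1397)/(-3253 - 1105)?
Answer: -6263/4358 ≈ -1.4371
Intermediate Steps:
(4866 + 1397)/(-3253 - 1105) = 6263/(-4358) = 6263*(-1/4358) = -6263/4358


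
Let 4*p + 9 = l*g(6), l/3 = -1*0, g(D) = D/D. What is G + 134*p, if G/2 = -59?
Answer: -839/2 ≈ -419.50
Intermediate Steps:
g(D) = 1
l = 0 (l = 3*(-1*0) = 3*0 = 0)
G = -118 (G = 2*(-59) = -118)
p = -9/4 (p = -9/4 + (0*1)/4 = -9/4 + (¼)*0 = -9/4 + 0 = -9/4 ≈ -2.2500)
G + 134*p = -118 + 134*(-9/4) = -118 - 603/2 = -839/2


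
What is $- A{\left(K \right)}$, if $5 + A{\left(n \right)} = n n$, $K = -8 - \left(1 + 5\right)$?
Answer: $-191$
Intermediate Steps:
$K = -14$ ($K = -8 - 6 = -14$)
$A{\left(n \right)} = -5 + n^{2}$ ($A{\left(n \right)} = -5 + n n = -5 + n^{2}$)
$- A{\left(K \right)} = - (-5 + \left(-14\right)^{2}) = - (-5 + 196) = \left(-1\right) 191 = -191$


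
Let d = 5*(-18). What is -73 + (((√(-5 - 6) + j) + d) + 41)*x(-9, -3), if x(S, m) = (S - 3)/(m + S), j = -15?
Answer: -137 + I*√11 ≈ -137.0 + 3.3166*I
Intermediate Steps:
d = -90
x(S, m) = (-3 + S)/(S + m)
-73 + (((√(-5 - 6) + j) + d) + 41)*x(-9, -3) = -73 + (((√(-5 - 6) - 15) - 90) + 41)*((-3 - 9)/(-9 - 3)) = -73 + (((√(-11) - 15) - 90) + 41)*(-12/(-12)) = -73 + (((I*√11 - 15) - 90) + 41)*(-1/12*(-12)) = -73 + (((-15 + I*√11) - 90) + 41)*1 = -73 + ((-105 + I*√11) + 41)*1 = -73 + (-64 + I*√11)*1 = -73 + (-64 + I*√11) = -137 + I*√11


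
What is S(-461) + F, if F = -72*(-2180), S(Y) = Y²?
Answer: 369481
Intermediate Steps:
F = 156960
S(-461) + F = (-461)² + 156960 = 212521 + 156960 = 369481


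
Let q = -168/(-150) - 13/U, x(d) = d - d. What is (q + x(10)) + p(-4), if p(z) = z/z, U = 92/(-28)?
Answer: 3494/575 ≈ 6.0765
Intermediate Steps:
x(d) = 0
U = -23/7 (U = 92*(-1/28) = -23/7 ≈ -3.2857)
p(z) = 1
q = 2919/575 (q = -168/(-150) - 13/(-23/7) = -168*(-1/150) - 13*(-7/23) = 28/25 + 91/23 = 2919/575 ≈ 5.0765)
(q + x(10)) + p(-4) = (2919/575 + 0) + 1 = 2919/575 + 1 = 3494/575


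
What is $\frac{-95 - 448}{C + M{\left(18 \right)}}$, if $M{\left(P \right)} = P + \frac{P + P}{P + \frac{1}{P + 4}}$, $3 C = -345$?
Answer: $\frac{215571}{37717} \approx 5.7155$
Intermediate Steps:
$C = -115$ ($C = \frac{1}{3} \left(-345\right) = -115$)
$M{\left(P \right)} = P + \frac{2 P}{P + \frac{1}{4 + P}}$
$\frac{-95 - 448}{C + M{\left(18 \right)}} = \frac{-95 - 448}{-115 + \frac{18 \left(9 + 18^{2} + 6 \cdot 18\right)}{1 + 18^{2} + 4 \cdot 18}} = - \frac{543}{-115 + \frac{18 \left(9 + 324 + 108\right)}{1 + 324 + 72}} = - \frac{543}{-115 + 18 \cdot \frac{1}{397} \cdot 441} = - \frac{543}{-115 + \frac{7938}{397}} = - \frac{543}{- \frac{37717}{397}} = \left(-543\right) \left(- \frac{397}{37717}\right) = \frac{215571}{37717}$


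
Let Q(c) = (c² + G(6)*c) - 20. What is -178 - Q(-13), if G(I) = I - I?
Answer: -327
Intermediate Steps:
G(I) = 0
Q(c) = -20 + c² (Q(c) = (c² + 0*c) - 20 = (c² + 0) - 20 = c² - 20 = -20 + c²)
-178 - Q(-13) = -178 - (-20 + (-13)²) = -178 - (-20 + 169) = -178 - 1*149 = -178 - 149 = -327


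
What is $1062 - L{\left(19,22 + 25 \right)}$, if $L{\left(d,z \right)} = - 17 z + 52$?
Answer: $1809$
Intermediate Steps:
$L{\left(d,z \right)} = 52 - 17 z$
$1062 - L{\left(19,22 + 25 \right)} = 1062 - \left(52 - 17 \left(22 + 25\right)\right) = 1062 - \left(52 - 799\right) = 1062 - -747 = 1062 + 747 = 1809$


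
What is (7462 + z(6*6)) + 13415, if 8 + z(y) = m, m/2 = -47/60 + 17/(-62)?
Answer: 19406203/930 ≈ 20867.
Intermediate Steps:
m = -1967/930 (m = 2*(-47/60 + 17/(-62)) = 2*(-47*1/60 + 17*(-1/62)) = 2*(-47/60 - 17/62) = 2*(-1967/1860) = -1967/930 ≈ -2.1151)
z(y) = -9407/930 (z(y) = -8 - 1967/930 = -9407/930)
(7462 + z(6*6)) + 13415 = (7462 - 9407/930) + 13415 = 6930253/930 + 13415 = 19406203/930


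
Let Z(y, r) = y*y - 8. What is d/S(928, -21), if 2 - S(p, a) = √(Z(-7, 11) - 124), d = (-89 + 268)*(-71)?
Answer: -25418/87 - 12709*I*√83/87 ≈ -292.16 - 1330.9*I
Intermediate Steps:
d = -12709 (d = 179*(-71) = -12709)
Z(y, r) = -8 + y² (Z(y, r) = y² - 8 = -8 + y²)
S(p, a) = 2 - I*√83 (S(p, a) = 2 - √((-8 + (-7)²) - 124) = 2 - √((-8 + 49) - 124) = 2 - √(41 - 124) = 2 - √(-83) = 2 - I*√83)
d/S(928, -21) = -12709/(2 - I*√83)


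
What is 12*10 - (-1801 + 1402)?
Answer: 519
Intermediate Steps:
12*10 - (-1801 + 1402) = 120 - 1*(-399) = 120 + 399 = 519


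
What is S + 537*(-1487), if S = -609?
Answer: -799128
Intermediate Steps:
S + 537*(-1487) = -609 + 537*(-1487) = -609 - 798519 = -799128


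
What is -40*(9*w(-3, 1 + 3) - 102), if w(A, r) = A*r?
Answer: 8400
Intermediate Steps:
-40*(9*w(-3, 1 + 3) - 102) = -40*(9*(-3*(1 + 3)) - 102) = -40*(9*(-3*4) - 102) = -40*(9*(-12) - 102) = -40*(-108 - 102) = -40*(-210) = 8400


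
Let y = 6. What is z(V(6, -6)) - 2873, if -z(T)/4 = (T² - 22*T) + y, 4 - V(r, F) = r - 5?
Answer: -2669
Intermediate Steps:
V(r, F) = 9 - r (V(r, F) = 4 - (r - 5) = 4 - (-5 + r) = 4 + (5 - r) = 9 - r)
z(T) = -24 - 4*T² + 88*T (z(T) = -4*((T² - 22*T) + 6) = -4*(6 + T² - 22*T) = -24 - 4*T² + 88*T)
z(V(6, -6)) - 2873 = (-24 - 4*(9 - 1*6)² + 88*(9 - 1*6)) - 2873 = (-24 - 4*(9 - 6)² + 88*(9 - 6)) - 2873 = (-24 - 4*3² + 88*3) - 2873 = (-24 - 4*9 + 264) - 2873 = (-24 - 36 + 264) - 2873 = 204 - 2873 = -2669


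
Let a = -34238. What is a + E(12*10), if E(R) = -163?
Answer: -34401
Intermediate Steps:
a + E(12*10) = -34238 - 163 = -34401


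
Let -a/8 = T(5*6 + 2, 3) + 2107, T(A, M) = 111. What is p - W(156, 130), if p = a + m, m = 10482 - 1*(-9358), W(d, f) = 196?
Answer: 1900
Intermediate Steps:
m = 19840 (m = 10482 + 9358 = 19840)
a = -17744 (a = -8*(111 + 2107) = -8*2218 = -17744)
p = 2096 (p = -17744 + 19840 = 2096)
p - W(156, 130) = 2096 - 1*196 = 2096 - 196 = 1900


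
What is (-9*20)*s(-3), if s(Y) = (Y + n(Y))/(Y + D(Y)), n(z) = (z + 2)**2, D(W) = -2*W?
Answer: 120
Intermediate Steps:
n(z) = (2 + z)**2
s(Y) = -(Y + (2 + Y)**2)/Y (s(Y) = (Y + (2 + Y)**2)/(Y - 2*Y) = (Y + (2 + Y)**2)/((-Y)) = (Y + (2 + Y)**2)*(-1/Y) = -(Y + (2 + Y)**2)/Y)
(-9*20)*s(-3) = (-9*20)*((-1*(-3) - (2 - 3)**2)/(-3)) = -(-60)*(3 - 1*(-1)**2) = -(-60)*(3 - 1*1) = -(-60)*(3 - 1) = -(-60)*2 = -180*(-2/3) = 120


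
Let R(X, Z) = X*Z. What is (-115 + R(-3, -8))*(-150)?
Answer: 13650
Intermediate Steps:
(-115 + R(-3, -8))*(-150) = (-115 - 3*(-8))*(-150) = (-115 + 24)*(-150) = -91*(-150) = 13650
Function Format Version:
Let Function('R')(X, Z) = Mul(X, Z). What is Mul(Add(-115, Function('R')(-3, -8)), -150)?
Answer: 13650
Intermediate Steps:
Mul(Add(-115, Function('R')(-3, -8)), -150) = Mul(Add(-115, Mul(-3, -8)), -150) = Mul(Add(-115, 24), -150) = Mul(-91, -150) = 13650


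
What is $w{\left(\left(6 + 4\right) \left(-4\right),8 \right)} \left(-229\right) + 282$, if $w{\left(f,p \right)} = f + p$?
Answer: $7610$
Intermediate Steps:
$w{\left(\left(6 + 4\right) \left(-4\right),8 \right)} \left(-229\right) + 282 = \left(\left(6 + 4\right) \left(-4\right) + 8\right) \left(-229\right) + 282 = \left(10 \left(-4\right) + 8\right) \left(-229\right) + 282 = \left(-40 + 8\right) \left(-229\right) + 282 = \left(-32\right) \left(-229\right) + 282 = 7328 + 282 = 7610$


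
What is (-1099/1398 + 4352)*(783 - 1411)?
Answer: -1910061058/699 ≈ -2.7326e+6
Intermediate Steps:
(-1099/1398 + 4352)*(783 - 1411) = (-1099*1/1398 + 4352)*(-628) = (-1099/1398 + 4352)*(-628) = (6082997/1398)*(-628) = -1910061058/699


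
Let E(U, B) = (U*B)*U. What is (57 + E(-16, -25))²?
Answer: 40233649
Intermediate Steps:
E(U, B) = B*U² (E(U, B) = (B*U)*U = B*U²)
(57 + E(-16, -25))² = (57 - 25*(-16)²)² = (57 - 25*256)² = (57 - 6400)² = (-6343)² = 40233649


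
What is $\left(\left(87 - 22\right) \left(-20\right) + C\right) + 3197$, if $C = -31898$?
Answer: $-30001$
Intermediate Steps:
$\left(\left(87 - 22\right) \left(-20\right) + C\right) + 3197 = \left(\left(87 - 22\right) \left(-20\right) - 31898\right) + 3197 = \left(65 \left(-20\right) - 31898\right) + 3197 = \left(-1300 - 31898\right) + 3197 = -33198 + 3197 = -30001$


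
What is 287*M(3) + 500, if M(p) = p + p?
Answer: 2222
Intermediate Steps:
M(p) = 2*p
287*M(3) + 500 = 287*(2*3) + 500 = 287*6 + 500 = 1722 + 500 = 2222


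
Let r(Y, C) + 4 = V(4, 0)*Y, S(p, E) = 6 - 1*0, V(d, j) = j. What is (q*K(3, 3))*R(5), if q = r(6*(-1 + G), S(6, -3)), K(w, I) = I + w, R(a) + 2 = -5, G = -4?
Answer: 168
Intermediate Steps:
R(a) = -7 (R(a) = -2 - 5 = -7)
S(p, E) = 6 (S(p, E) = 6 + 0 = 6)
r(Y, C) = -4 (r(Y, C) = -4 + 0*Y = -4 + 0 = -4)
q = -4
(q*K(3, 3))*R(5) = -4*(3 + 3)*(-7) = -4*6*(-7) = -24*(-7) = 168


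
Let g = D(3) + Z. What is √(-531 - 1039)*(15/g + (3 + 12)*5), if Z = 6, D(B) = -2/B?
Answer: 1245*I*√1570/16 ≈ 3083.2*I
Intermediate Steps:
g = 16/3 (g = -2/3 + 6 = -2*⅓ + 6 = -⅔ + 6 = 16/3 ≈ 5.3333)
√(-531 - 1039)*(15/g + (3 + 12)*5) = √(-531 - 1039)*(15/(16/3) + (3 + 12)*5) = √(-1570)*(15*(3/16) + 15*5) = (I*√1570)*(45/16 + 75) = (I*√1570)*(1245/16) = 1245*I*√1570/16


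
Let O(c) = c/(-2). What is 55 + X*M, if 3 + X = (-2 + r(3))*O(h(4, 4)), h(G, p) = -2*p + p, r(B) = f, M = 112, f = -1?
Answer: -953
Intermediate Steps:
r(B) = -1
h(G, p) = -p
O(c) = -c/2 (O(c) = c*(-½) = -c/2)
X = -9 (X = -3 + (-2 - 1)*(-(-1)*4/2) = -3 - (-3)*(-4)/2 = -3 - 3*2 = -3 - 6 = -9)
55 + X*M = 55 - 9*112 = 55 - 1008 = -953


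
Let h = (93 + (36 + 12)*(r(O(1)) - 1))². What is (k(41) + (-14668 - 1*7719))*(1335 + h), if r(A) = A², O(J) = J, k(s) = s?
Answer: -223102464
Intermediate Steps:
h = 8649 (h = (93 + (36 + 12)*(1² - 1))² = (93 + 48*(1 - 1))² = (93 + 48*0)² = (93 + 0)² = 93² = 8649)
(k(41) + (-14668 - 1*7719))*(1335 + h) = (41 + (-14668 - 1*7719))*(1335 + 8649) = (41 + (-14668 - 7719))*9984 = (41 - 22387)*9984 = -22346*9984 = -223102464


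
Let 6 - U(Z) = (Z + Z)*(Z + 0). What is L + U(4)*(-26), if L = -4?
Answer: 672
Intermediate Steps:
U(Z) = 6 - 2*Z² (U(Z) = 6 - (Z + Z)*(Z + 0) = 6 - 2*Z*Z = 6 - 2*Z²)
L + U(4)*(-26) = -4 + (6 - 2*4²)*(-26) = -4 + (6 - 2*16)*(-26) = -4 + (6 - 32)*(-26) = -4 - 26*(-26) = -4 + 676 = 672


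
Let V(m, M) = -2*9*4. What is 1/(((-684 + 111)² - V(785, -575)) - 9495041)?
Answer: -1/9166640 ≈ -1.0909e-7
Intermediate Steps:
V(m, M) = -72 (V(m, M) = -18*4 = -72)
1/(((-684 + 111)² - V(785, -575)) - 9495041) = 1/(((-684 + 111)² - 1*(-72)) - 9495041) = 1/(((-573)² + 72) - 9495041) = 1/((328329 + 72) - 9495041) = 1/(328401 - 9495041) = 1/(-9166640) = -1/9166640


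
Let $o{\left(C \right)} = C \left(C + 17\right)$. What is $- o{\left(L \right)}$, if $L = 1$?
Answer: $-18$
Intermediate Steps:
$o{\left(C \right)} = C \left(17 + C\right)$
$- o{\left(L \right)} = - 1 \left(17 + 1\right) = - 1 \cdot 18 = \left(-1\right) 18 = -18$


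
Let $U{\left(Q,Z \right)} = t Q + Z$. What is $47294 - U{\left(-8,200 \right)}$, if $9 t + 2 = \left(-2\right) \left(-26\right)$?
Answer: $\frac{424246}{9} \approx 47138.0$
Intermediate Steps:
$t = \frac{50}{9}$ ($t = - \frac{2}{9} + \frac{\left(-2\right) \left(-26\right)}{9} = - \frac{2}{9} + \frac{1}{9} \cdot 52 = - \frac{2}{9} + \frac{52}{9} = \frac{50}{9} \approx 5.5556$)
$U{\left(Q,Z \right)} = Z + \frac{50 Q}{9}$ ($U{\left(Q,Z \right)} = \frac{50 Q}{9} + Z = Z + \frac{50 Q}{9}$)
$47294 - U{\left(-8,200 \right)} = 47294 - \left(200 + \frac{50}{9} \left(-8\right)\right) = 47294 - \left(200 - \frac{400}{9}\right) = 47294 - \frac{1400}{9} = \frac{424246}{9}$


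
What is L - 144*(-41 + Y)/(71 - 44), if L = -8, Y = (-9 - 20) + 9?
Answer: 952/3 ≈ 317.33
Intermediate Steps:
Y = -20 (Y = -29 + 9 = -20)
L - 144*(-41 + Y)/(71 - 44) = -8 - 144*(-41 - 20)/(71 - 44) = -8 - (-8784)/27 = -8 - 144*(-61/27) = -8 + 976/3 = 952/3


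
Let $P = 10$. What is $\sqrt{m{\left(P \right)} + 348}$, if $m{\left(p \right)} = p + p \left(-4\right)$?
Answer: $\sqrt{318} \approx 17.833$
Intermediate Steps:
$m{\left(p \right)} = - 3 p$ ($m{\left(p \right)} = p - 4 p = - 3 p$)
$\sqrt{m{\left(P \right)} + 348} = \sqrt{\left(-3\right) 10 + 348} = \sqrt{-30 + 348} = \sqrt{318}$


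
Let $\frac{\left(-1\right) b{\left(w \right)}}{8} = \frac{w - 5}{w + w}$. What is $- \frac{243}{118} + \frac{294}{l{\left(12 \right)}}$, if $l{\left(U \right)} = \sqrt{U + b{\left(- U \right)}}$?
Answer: $- \frac{243}{118} + \frac{294 \sqrt{57}}{19} \approx 114.76$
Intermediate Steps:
$b{\left(w \right)} = - \frac{4 \left(-5 + w\right)}{w}$ ($b{\left(w \right)} = - 8 \frac{w - 5}{w + w} = - 8 \frac{-5 + w}{2 w} = - \frac{4 \left(-5 + w\right)}{w}$)
$l{\left(U \right)} = \sqrt{-4 + U - \frac{20}{U}}$ ($l{\left(U \right)} = \sqrt{U - \left(4 - \frac{20}{\left(-1\right) U}\right)} = \sqrt{U - \left(4 - 20 \left(- \frac{1}{U}\right)\right)} = \sqrt{U - \left(4 + \frac{20}{U}\right)} = \sqrt{-4 + U - \frac{20}{U}}$)
$- \frac{243}{118} + \frac{294}{l{\left(12 \right)}} = - \frac{243}{118} + \frac{294}{\sqrt{-4 + 12 - \frac{20}{12}}} = \left(-243\right) \frac{1}{118} + \frac{294}{\sqrt{-4 + 12 - \frac{5}{3}}} = - \frac{243}{118} + \frac{294}{\sqrt{-4 + 12 - \frac{5}{3}}} = - \frac{243}{118} + \frac{294}{\sqrt{\frac{19}{3}}} = - \frac{243}{118} + \frac{294}{\frac{1}{3} \sqrt{57}} = - \frac{243}{118} + 294 \frac{\sqrt{57}}{19} = - \frac{243}{118} + \frac{294 \sqrt{57}}{19}$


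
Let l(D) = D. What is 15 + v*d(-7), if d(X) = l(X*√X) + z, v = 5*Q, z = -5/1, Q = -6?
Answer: 165 + 210*I*√7 ≈ 165.0 + 555.61*I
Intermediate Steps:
z = -5 (z = -5*1 = -5)
v = -30 (v = 5*(-6) = -30)
d(X) = -5 + X^(3/2) (d(X) = X*√X - 5 = X^(3/2) - 5 = -5 + X^(3/2))
15 + v*d(-7) = 15 - 30*(-5 + (-7)^(3/2)) = 15 - 30*(-5 - 7*I*√7) = 15 + (150 + 210*I*√7) = 165 + 210*I*√7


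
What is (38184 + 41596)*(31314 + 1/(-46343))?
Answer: 115775515445780/46343 ≈ 2.4982e+9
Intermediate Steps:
(38184 + 41596)*(31314 + 1/(-46343)) = 79780*(31314 - 1/46343) = 79780*(1451184701/46343) = 115775515445780/46343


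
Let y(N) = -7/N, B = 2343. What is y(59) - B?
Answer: -138244/59 ≈ -2343.1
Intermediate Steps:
y(59) - B = -7/59 - 1*2343 = -7*1/59 - 2343 = -7/59 - 2343 = -138244/59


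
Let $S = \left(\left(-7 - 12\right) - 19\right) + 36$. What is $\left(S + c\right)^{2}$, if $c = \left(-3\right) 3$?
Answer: $121$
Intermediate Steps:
$c = -9$
$S = -2$ ($S = \left(\left(-7 - 12\right) - 19\right) + 36 = \left(-19 - 19\right) + 36 = -38 + 36 = -2$)
$\left(S + c\right)^{2} = \left(-2 - 9\right)^{2} = \left(-11\right)^{2} = 121$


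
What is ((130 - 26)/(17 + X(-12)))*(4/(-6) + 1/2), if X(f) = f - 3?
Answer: -26/3 ≈ -8.6667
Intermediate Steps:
X(f) = -3 + f
((130 - 26)/(17 + X(-12)))*(4/(-6) + 1/2) = ((130 - 26)/(17 + (-3 - 12)))*(4/(-6) + 1/2) = (104/(17 - 15))*(4*(-⅙) + 1*(½)) = (104/2)*(-⅔ + ½) = (104*(½))*(-⅙) = 52*(-⅙) = -26/3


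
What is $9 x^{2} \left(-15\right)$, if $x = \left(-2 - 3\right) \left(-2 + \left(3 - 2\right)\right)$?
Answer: $-3375$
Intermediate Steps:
$x = 5$ ($x = - 5 \left(-2 + 1\right) = \left(-5\right) \left(-1\right) = 5$)
$9 x^{2} \left(-15\right) = 9 \cdot 5^{2} \left(-15\right) = 9 \cdot 25 \left(-15\right) = 225 \left(-15\right) = -3375$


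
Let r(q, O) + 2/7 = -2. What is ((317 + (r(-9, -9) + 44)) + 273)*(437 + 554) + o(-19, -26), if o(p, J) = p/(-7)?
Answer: 4382221/7 ≈ 6.2603e+5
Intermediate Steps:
r(q, O) = -16/7 (r(q, O) = -2/7 - 2 = -16/7)
o(p, J) = -p/7 (o(p, J) = p*(-⅐) = -p/7)
((317 + (r(-9, -9) + 44)) + 273)*(437 + 554) + o(-19, -26) = ((317 + (-16/7 + 44)) + 273)*(437 + 554) - ⅐*(-19) = ((317 + 292/7) + 273)*991 + 19/7 = (2511/7 + 273)*991 + 19/7 = (4422/7)*991 + 19/7 = 4382202/7 + 19/7 = 4382221/7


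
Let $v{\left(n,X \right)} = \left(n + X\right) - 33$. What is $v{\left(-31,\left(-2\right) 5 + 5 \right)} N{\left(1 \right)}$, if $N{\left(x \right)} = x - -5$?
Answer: $-414$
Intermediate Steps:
$v{\left(n,X \right)} = -33 + X + n$ ($v{\left(n,X \right)} = \left(X + n\right) - 33 = -33 + X + n$)
$N{\left(x \right)} = 5 + x$ ($N{\left(x \right)} = x + 5 = 5 + x$)
$v{\left(-31,\left(-2\right) 5 + 5 \right)} N{\left(1 \right)} = \left(-33 + \left(\left(-2\right) 5 + 5\right) - 31\right) \left(5 + 1\right) = \left(-33 + \left(-10 + 5\right) - 31\right) 6 = \left(-33 - 5 - 31\right) 6 = \left(-69\right) 6 = -414$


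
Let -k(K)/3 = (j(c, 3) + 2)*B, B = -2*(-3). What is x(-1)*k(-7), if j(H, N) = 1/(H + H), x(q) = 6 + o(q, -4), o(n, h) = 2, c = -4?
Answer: -270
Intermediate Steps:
x(q) = 8 (x(q) = 6 + 2 = 8)
B = 6
j(H, N) = 1/(2*H)
k(K) = -135/4 (k(K) = -3*((½)/(-4) + 2)*6 = -3*((½)*(-¼) + 2)*6 = -3*(-⅛ + 2)*6 = -45*6/8 = -3*45/4 = -135/4)
x(-1)*k(-7) = 8*(-135/4) = -270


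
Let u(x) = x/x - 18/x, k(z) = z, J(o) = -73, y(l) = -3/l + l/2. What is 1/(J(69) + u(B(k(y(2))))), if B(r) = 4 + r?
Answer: -7/540 ≈ -0.012963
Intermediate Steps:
y(l) = l/2 - 3/l (y(l) = -3/l + l*(½) = -3/l + l/2 = l/2 - 3/l)
u(x) = 1 - 18/x
1/(J(69) + u(B(k(y(2))))) = 1/(-73 + (-18 + (4 + ((½)*2 - 3/2)))/(4 + ((½)*2 - 3/2))) = 1/(-73 + (-18 + (4 + (1 - 3*½)))/(4 + (1 - 3*½))) = 1/(-73 + (-18 + (4 + (1 - 3/2)))/(4 + (1 - 3/2))) = 1/(-73 + (-18 + (4 - ½))/(4 - ½)) = 1/(-73 + (-18 + 7/2)/(7/2)) = 1/(-73 + (2/7)*(-29/2)) = 1/(-73 - 29/7) = 1/(-540/7) = -7/540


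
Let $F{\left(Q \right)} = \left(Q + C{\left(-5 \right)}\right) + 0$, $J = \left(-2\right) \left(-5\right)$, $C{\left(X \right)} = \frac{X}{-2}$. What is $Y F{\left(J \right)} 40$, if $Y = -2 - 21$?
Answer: $-11500$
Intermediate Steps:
$C{\left(X \right)} = - \frac{X}{2}$ ($C{\left(X \right)} = X \left(- \frac{1}{2}\right) = - \frac{X}{2}$)
$J = 10$
$Y = -23$ ($Y = -2 - 21 = -23$)
$F{\left(Q \right)} = \frac{5}{2} + Q$ ($F{\left(Q \right)} = \left(Q - - \frac{5}{2}\right) + 0 = \left(Q + \frac{5}{2}\right) + 0 = \left(\frac{5}{2} + Q\right) + 0 = \frac{5}{2} + Q$)
$Y F{\left(J \right)} 40 = - 23 \left(\frac{5}{2} + 10\right) 40 = \left(-23\right) \frac{25}{2} \cdot 40 = \left(- \frac{575}{2}\right) 40 = -11500$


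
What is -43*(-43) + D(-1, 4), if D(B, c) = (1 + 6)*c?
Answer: 1877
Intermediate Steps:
D(B, c) = 7*c
-43*(-43) + D(-1, 4) = -43*(-43) + 7*4 = 1849 + 28 = 1877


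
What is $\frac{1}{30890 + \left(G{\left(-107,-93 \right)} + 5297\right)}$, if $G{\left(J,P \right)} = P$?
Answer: $\frac{1}{36094} \approx 2.7705 \cdot 10^{-5}$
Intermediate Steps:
$\frac{1}{30890 + \left(G{\left(-107,-93 \right)} + 5297\right)} = \frac{1}{30890 + \left(-93 + 5297\right)} = \frac{1}{30890 + 5204} = \frac{1}{36094}$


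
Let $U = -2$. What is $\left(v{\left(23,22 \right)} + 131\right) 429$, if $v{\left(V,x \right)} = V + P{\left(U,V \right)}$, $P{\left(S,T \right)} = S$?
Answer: $65208$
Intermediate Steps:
$v{\left(V,x \right)} = -2 + V$ ($v{\left(V,x \right)} = V - 2 = -2 + V$)
$\left(v{\left(23,22 \right)} + 131\right) 429 = \left(\left(-2 + 23\right) + 131\right) 429 = \left(21 + 131\right) 429 = 152 \cdot 429 = 65208$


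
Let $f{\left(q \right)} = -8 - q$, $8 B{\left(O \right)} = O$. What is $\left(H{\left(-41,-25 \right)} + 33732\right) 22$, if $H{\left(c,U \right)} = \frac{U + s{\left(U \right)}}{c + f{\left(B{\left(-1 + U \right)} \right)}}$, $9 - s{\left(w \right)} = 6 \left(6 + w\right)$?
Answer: $\frac{135796408}{183} \approx 7.4206 \cdot 10^{5}$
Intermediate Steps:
$B{\left(O \right)} = \frac{O}{8}$
$s{\left(w \right)} = -27 - 6 w$ ($s{\left(w \right)} = 9 - 6 \left(6 + w\right) = 9 - \left(36 + 6 w\right) = -27 - 6 w$)
$H{\left(c,U \right)} = \frac{-27 - 5 U}{- \frac{63}{8} + c - \frac{U}{8}}$ ($H{\left(c,U \right)} = \frac{U - \left(27 + 6 U\right)}{c - \left(8 + \frac{-1 + U}{8}\right)} = \frac{-27 - 5 U}{c - \left(\frac{63}{8} + \frac{U}{8}\right)} = \frac{-27 - 5 U}{- \frac{63}{8} + c - \frac{U}{8}}$)
$\left(H{\left(-41,-25 \right)} + 33732\right) 22 = \left(\frac{8 \left(27 + 5 \left(-25\right)\right)}{63 - 25 - -328} + 33732\right) 22 = \left(\frac{8 \left(27 - 125\right)}{63 - 25 + 328} + 33732\right) 22 = \left(8 \cdot \frac{1}{366} \left(-98\right) + 33732\right) 22 = \left(- \frac{392}{183} + 33732\right) 22 = \frac{6172564}{183} \cdot 22 = \frac{135796408}{183}$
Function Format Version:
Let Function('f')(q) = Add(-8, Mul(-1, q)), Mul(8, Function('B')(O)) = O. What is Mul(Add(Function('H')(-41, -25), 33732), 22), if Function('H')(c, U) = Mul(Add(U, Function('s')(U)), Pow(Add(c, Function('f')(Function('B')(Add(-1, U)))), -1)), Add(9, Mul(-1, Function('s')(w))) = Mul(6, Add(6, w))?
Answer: Rational(135796408, 183) ≈ 7.4206e+5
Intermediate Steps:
Function('B')(O) = Mul(Rational(1, 8), O)
Function('s')(w) = Add(-27, Mul(-6, w)) (Function('s')(w) = Add(9, Mul(-1, Mul(6, Add(6, w)))) = Add(9, Mul(-1, Add(36, Mul(6, w)))) = Add(9, Add(-36, Mul(-6, w))) = Add(-27, Mul(-6, w)))
Function('H')(c, U) = Mul(Pow(Add(Rational(-63, 8), c, Mul(Rational(-1, 8), U)), -1), Add(-27, Mul(-5, U))) (Function('H')(c, U) = Mul(Add(U, Add(-27, Mul(-6, U))), Pow(Add(c, Add(-8, Mul(-1, Mul(Rational(1, 8), Add(-1, U))))), -1)) = Mul(Add(-27, Mul(-5, U)), Pow(Add(c, Add(-8, Mul(-1, Add(Rational(-1, 8), Mul(Rational(1, 8), U))))), -1)) = Mul(Add(-27, Mul(-5, U)), Pow(Add(c, Add(-8, Add(Rational(1, 8), Mul(Rational(-1, 8), U)))), -1)) = Mul(Add(-27, Mul(-5, U)), Pow(Add(c, Add(Rational(-63, 8), Mul(Rational(-1, 8), U))), -1)) = Mul(Add(-27, Mul(-5, U)), Pow(Add(Rational(-63, 8), c, Mul(Rational(-1, 8), U)), -1)) = Mul(Pow(Add(Rational(-63, 8), c, Mul(Rational(-1, 8), U)), -1), Add(-27, Mul(-5, U))))
Mul(Add(Function('H')(-41, -25), 33732), 22) = Mul(Add(Mul(8, Pow(Add(63, -25, Mul(-8, -41)), -1), Add(27, Mul(5, -25))), 33732), 22) = Mul(Add(Mul(8, Pow(Add(63, -25, 328), -1), Add(27, -125)), 33732), 22) = Mul(Add(Mul(8, Pow(366, -1), -98), 33732), 22) = Mul(Add(Mul(8, Rational(1, 366), -98), 33732), 22) = Mul(Add(Rational(-392, 183), 33732), 22) = Mul(Rational(6172564, 183), 22) = Rational(135796408, 183)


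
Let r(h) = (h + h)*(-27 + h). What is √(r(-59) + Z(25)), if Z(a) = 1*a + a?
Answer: √10198 ≈ 100.99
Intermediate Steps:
r(h) = 2*h*(-27 + h) (r(h) = (2*h)*(-27 + h) = 2*h*(-27 + h))
Z(a) = 2*a (Z(a) = a + a = 2*a)
√(r(-59) + Z(25)) = √(2*(-59)*(-27 - 59) + 2*25) = √(2*(-59)*(-86) + 50) = √(10148 + 50) = √10198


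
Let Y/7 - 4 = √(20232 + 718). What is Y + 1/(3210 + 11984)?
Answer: 425433/15194 + 35*√838 ≈ 1041.2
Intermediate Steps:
Y = 28 + 35*√838 (Y = 28 + 7*√(20232 + 718) = 28 + 7*√20950 = 28 + 7*(5*√838) = 28 + 35*√838 ≈ 1041.2)
Y + 1/(3210 + 11984) = (28 + 35*√838) + 1/(3210 + 11984) = (28 + 35*√838) + 1/15194 = 425433/15194 + 35*√838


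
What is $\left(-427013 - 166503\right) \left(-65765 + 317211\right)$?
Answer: $-149237224136$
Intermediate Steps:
$\left(-427013 - 166503\right) \left(-65765 + 317211\right) = \left(-427013 - 166503\right) 251446 = \left(-593516\right) 251446 = -149237224136$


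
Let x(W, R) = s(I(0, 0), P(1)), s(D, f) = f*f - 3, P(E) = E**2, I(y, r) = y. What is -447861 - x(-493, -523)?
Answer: -447859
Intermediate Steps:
s(D, f) = -3 + f**2 (s(D, f) = f**2 - 3 = -3 + f**2)
x(W, R) = -2 (x(W, R) = -3 + (1**2)**2 = -3 + 1**2 = -3 + 1 = -2)
-447861 - x(-493, -523) = -447861 - 1*(-2) = -447861 + 2 = -447859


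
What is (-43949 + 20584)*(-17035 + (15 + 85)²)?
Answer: 164372775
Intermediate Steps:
(-43949 + 20584)*(-17035 + (15 + 85)²) = -23365*(-17035 + 100²) = -23365*(-17035 + 10000) = -23365*(-7035) = 164372775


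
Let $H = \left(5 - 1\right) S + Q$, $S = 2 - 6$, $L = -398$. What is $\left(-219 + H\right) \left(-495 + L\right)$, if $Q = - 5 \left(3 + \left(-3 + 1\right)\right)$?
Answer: $214320$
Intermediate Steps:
$Q = -5$ ($Q = - 5 \left(3 - 2\right) = \left(-5\right) 1 = -5$)
$S = -4$ ($S = 2 - 6 = -4$)
$H = -21$ ($H = \left(5 - 1\right) \left(-4\right) - 5 = 4 \left(-4\right) - 5 = -16 - 5 = -21$)
$\left(-219 + H\right) \left(-495 + L\right) = \left(-219 - 21\right) \left(-495 - 398\right) = \left(-240\right) \left(-893\right) = 214320$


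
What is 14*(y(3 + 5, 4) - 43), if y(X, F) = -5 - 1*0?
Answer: -672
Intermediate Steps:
y(X, F) = -5 (y(X, F) = -5 + 0 = -5)
14*(y(3 + 5, 4) - 43) = 14*(-5 - 43) = 14*(-48) = -672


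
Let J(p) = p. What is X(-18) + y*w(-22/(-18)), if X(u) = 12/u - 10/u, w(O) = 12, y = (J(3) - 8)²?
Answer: 2699/9 ≈ 299.89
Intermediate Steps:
y = 25 (y = (3 - 8)² = (-5)² = 25)
X(u) = 2/u
X(-18) + y*w(-22/(-18)) = 2/(-18) + 25*12 = 2*(-1/18) + 300 = -⅑ + 300 = 2699/9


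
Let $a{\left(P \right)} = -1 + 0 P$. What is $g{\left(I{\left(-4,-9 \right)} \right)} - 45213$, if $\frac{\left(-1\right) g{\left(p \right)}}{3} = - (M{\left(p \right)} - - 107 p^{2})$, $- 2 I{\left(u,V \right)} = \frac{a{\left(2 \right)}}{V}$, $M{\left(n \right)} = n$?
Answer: $- \frac{4882915}{108} \approx -45212.0$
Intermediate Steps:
$a{\left(P \right)} = -1$ ($a{\left(P \right)} = -1 + 0 = -1$)
$I{\left(u,V \right)} = \frac{1}{2 V}$ ($I{\left(u,V \right)} = - \frac{\left(-1\right) \frac{1}{V}}{2} = \frac{1}{2 V}$)
$g{\left(p \right)} = 3 p + 321 p^{2}$ ($g{\left(p \right)} = - 3 \left(- (p - - 107 p^{2})\right) = - 3 \left(- (p + 107 p^{2})\right) = - 3 \left(- p - 107 p^{2}\right) = 3 p + 321 p^{2}$)
$g{\left(I{\left(-4,-9 \right)} \right)} - 45213 = 3 \frac{1}{2 \left(-9\right)} \left(1 + 107 \frac{1}{2 \left(-9\right)}\right) - 45213 = 3 \cdot \frac{1}{2} \left(- \frac{1}{9}\right) \left(1 + 107 \cdot \frac{1}{2} \left(- \frac{1}{9}\right)\right) - 45213 = 3 \left(- \frac{1}{18}\right) \left(1 + 107 \left(- \frac{1}{18}\right)\right) - 45213 = 3 \left(- \frac{1}{18}\right) \left(1 - \frac{107}{18}\right) - 45213 = 3 \left(- \frac{1}{18}\right) \left(- \frac{89}{18}\right) - 45213 = \frac{89}{108} - 45213 = - \frac{4882915}{108}$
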